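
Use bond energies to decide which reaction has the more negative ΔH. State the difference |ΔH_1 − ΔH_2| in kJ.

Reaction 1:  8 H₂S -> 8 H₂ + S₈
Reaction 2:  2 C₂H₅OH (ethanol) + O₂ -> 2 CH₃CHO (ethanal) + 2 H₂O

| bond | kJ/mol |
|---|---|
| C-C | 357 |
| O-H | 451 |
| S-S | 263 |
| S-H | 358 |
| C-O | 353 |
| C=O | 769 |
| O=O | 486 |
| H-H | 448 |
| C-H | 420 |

Reaction 1:
  Bonds broken (reactants):
    S-H: 16 × 358 = 5728
    Σ(broken) = 5728 kJ
  Bonds formed (products):
    H-H: 8 × 448 = 3584
    S-S: 8 × 263 = 2104
    Σ(formed) = 5688 kJ
  ΔH_1 = 5728 − 5688 = +40 kJ
Reaction 2:
  Bonds broken (reactants):
    C-C: 2 × 357 = 714
    C-H: 10 × 420 = 4200
    C-O: 2 × 353 = 706
    O-H: 2 × 451 = 902
    O=O: 1 × 486 = 486
    Σ(broken) = 7008 kJ
  Bonds formed (products):
    C-C: 2 × 357 = 714
    C-H: 8 × 420 = 3360
    C=O: 2 × 769 = 1538
    O-H: 4 × 451 = 1804
    Σ(formed) = 7416 kJ
  ΔH_2 = 7008 − 7416 = −408 kJ
ΔH_1 − ΔH_2 = +448 kJ, so reaction 2 has the more negative ΔH; |ΔH_1 − ΔH_2| = 448 kJ.

Reaction 2, by 448 kJ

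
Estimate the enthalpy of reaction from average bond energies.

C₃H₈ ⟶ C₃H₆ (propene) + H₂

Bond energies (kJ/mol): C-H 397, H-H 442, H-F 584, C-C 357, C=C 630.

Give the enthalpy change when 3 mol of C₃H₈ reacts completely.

Bonds broken (reactants):
  C-C: 2 × 357 = 714
  C-H: 8 × 397 = 3176
  Σ(broken) = 3890 kJ
Bonds formed (products):
  C-C: 1 × 357 = 357
  C-H: 6 × 397 = 2382
  C=C: 1 × 630 = 630
  H-H: 1 × 442 = 442
  Σ(formed) = 3811 kJ
ΔH = Σ(broken) − Σ(formed) = 3890 − 3811 = +79 kJ
For 3× the reaction as written: 3 × (+79) = +237 kJ

ΔH = +237 kJ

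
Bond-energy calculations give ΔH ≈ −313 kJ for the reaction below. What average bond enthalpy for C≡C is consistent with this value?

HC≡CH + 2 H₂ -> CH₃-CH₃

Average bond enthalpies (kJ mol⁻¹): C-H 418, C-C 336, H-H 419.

Let D be the C≡C bond energy.
Σ(broken) = 1×D + 2×418 + 2×419 = 1674 + D
Σ(formed) = 1×336 + 6×418 = 2844
ΔH = Σ(broken) − Σ(formed) = (1674 + D) − (2844) = −1170 + D
Setting this equal to −313 kJ gives D = 857 kJ/mol.

D(C≡C) ≈ 857 kJ/mol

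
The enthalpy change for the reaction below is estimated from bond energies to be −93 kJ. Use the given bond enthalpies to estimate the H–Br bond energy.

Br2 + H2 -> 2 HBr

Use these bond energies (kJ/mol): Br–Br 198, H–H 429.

D(H–Br) ≈ 360 kJ/mol

Let D be the H–Br bond energy.
Σ(broken) = 1×198 + 1×429 = 627
Σ(formed) = 2×D = 2D
ΔH = Σ(broken) − Σ(formed) = (627) − (2D) = +627 − 2D
Setting this equal to −93 kJ gives 2D = 720, so D = 360 kJ/mol.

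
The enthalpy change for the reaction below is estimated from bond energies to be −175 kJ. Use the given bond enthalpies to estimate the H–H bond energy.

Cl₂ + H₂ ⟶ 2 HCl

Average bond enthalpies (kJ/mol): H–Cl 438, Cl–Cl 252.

Let D be the H–H bond energy.
Σ(broken) = 1×252 + 1×D = 252 + D
Σ(formed) = 2×438 = 876
ΔH = Σ(broken) − Σ(formed) = (252 + D) − (876) = −624 + D
Setting this equal to −175 kJ gives D = 449 kJ/mol.

D(H–H) ≈ 449 kJ/mol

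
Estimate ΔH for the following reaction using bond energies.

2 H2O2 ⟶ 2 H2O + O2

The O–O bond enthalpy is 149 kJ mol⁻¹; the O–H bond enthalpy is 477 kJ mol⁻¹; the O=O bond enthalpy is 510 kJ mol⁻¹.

Bonds broken (reactants):
  O–H: 4 × 477 = 1908
  O–O: 2 × 149 = 298
  Σ(broken) = 2206 kJ
Bonds formed (products):
  O–H: 4 × 477 = 1908
  O=O: 1 × 510 = 510
  Σ(formed) = 2418 kJ
ΔH = Σ(broken) − Σ(formed) = 2206 − 2418 = −212 kJ

ΔH ≈ −212 kJ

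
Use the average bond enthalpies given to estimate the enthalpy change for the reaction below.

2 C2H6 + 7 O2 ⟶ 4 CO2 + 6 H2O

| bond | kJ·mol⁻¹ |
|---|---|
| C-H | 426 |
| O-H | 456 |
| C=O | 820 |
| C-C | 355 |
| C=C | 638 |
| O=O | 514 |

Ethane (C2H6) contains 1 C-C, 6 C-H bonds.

ΔH ≈ −2612 kJ

Bonds broken (reactants):
  C-C: 2 × 355 = 710
  C-H: 12 × 426 = 5112
  O=O: 7 × 514 = 3598
  Σ(broken) = 9420 kJ
Bonds formed (products):
  C=O: 8 × 820 = 6560
  O-H: 12 × 456 = 5472
  Σ(formed) = 12032 kJ
ΔH = Σ(broken) − Σ(formed) = 9420 − 12032 = −2612 kJ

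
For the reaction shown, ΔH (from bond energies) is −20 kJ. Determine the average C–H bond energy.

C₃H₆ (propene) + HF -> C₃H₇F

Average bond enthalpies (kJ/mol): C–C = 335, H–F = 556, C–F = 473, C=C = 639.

D(C–H) ≈ 407 kJ/mol

Let D be the C–H bond energy.
Σ(broken) = 1×335 + 6×D + 1×639 + 1×556 = 1530 + 6D
Σ(formed) = 2×335 + 1×473 + 7×D = 1143 + 7D
ΔH = Σ(broken) − Σ(formed) = (1530 + 6D) − (1143 + 7D) = +387 − D
Setting this equal to −20 kJ gives D = 407 kJ/mol.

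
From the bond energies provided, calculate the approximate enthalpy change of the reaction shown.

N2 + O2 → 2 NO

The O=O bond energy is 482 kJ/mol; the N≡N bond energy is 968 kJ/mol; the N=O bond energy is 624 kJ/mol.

Bonds broken (reactants):
  N≡N: 1 × 968 = 968
  O=O: 1 × 482 = 482
  Σ(broken) = 1450 kJ
Bonds formed (products):
  N=O: 2 × 624 = 1248
  Σ(formed) = 1248 kJ
ΔH = Σ(broken) − Σ(formed) = 1450 − 1248 = +202 kJ

ΔH ≈ +202 kJ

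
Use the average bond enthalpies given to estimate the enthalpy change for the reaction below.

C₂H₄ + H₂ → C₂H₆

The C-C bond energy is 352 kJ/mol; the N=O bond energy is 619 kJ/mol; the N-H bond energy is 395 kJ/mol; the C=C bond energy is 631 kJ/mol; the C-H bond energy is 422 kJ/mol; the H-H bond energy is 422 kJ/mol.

Bonds broken (reactants):
  C-H: 4 × 422 = 1688
  C=C: 1 × 631 = 631
  H-H: 1 × 422 = 422
  Σ(broken) = 2741 kJ
Bonds formed (products):
  C-C: 1 × 352 = 352
  C-H: 6 × 422 = 2532
  Σ(formed) = 2884 kJ
ΔH = Σ(broken) − Σ(formed) = 2741 − 2884 = −143 kJ

ΔH ≈ −143 kJ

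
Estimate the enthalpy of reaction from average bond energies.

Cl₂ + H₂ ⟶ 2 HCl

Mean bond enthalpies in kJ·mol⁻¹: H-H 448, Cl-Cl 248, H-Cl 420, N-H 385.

ΔH ≈ −144 kJ

Bonds broken (reactants):
  Cl-Cl: 1 × 248 = 248
  H-H: 1 × 448 = 448
  Σ(broken) = 696 kJ
Bonds formed (products):
  H-Cl: 2 × 420 = 840
  Σ(formed) = 840 kJ
ΔH = Σ(broken) − Σ(formed) = 696 − 840 = −144 kJ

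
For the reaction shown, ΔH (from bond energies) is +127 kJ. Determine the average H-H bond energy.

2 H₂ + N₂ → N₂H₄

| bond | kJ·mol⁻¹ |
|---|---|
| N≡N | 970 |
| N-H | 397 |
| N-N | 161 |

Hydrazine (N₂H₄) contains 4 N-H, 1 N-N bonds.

Let D be the H-H bond energy.
Σ(broken) = 2×D + 1×970 = 970 + 2D
Σ(formed) = 4×397 + 1×161 = 1749
ΔH = Σ(broken) − Σ(formed) = (970 + 2D) − (1749) = −779 + 2D
Setting this equal to +127 kJ gives 2D = 906, so D = 453 kJ/mol.

D(H-H) ≈ 453 kJ/mol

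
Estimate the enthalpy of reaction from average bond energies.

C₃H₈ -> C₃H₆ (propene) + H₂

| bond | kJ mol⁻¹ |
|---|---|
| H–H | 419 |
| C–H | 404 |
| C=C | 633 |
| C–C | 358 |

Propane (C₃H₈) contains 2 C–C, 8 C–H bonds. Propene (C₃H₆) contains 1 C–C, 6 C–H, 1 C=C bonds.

Bonds broken (reactants):
  C–C: 2 × 358 = 716
  C–H: 8 × 404 = 3232
  Σ(broken) = 3948 kJ
Bonds formed (products):
  C–C: 1 × 358 = 358
  C–H: 6 × 404 = 2424
  C=C: 1 × 633 = 633
  H–H: 1 × 419 = 419
  Σ(formed) = 3834 kJ
ΔH = Σ(broken) − Σ(formed) = 3948 − 3834 = +114 kJ

ΔH ≈ +114 kJ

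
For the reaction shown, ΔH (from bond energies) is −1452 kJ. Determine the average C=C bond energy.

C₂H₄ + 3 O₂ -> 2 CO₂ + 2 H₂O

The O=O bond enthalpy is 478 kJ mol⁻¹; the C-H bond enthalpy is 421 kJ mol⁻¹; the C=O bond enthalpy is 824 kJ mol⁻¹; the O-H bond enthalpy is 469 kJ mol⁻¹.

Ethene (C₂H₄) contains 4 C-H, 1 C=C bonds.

D(C=C) ≈ 602 kJ/mol

Let D be the C=C bond energy.
Σ(broken) = 4×421 + 1×D + 3×478 = 3118 + D
Σ(formed) = 4×824 + 4×469 = 5172
ΔH = Σ(broken) − Σ(formed) = (3118 + D) − (5172) = −2054 + D
Setting this equal to −1452 kJ gives D = 602 kJ/mol.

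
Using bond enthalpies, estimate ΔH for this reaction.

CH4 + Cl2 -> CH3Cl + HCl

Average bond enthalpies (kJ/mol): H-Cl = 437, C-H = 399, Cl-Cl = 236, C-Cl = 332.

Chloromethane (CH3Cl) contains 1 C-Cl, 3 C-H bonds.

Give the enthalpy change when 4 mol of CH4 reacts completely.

Bonds broken (reactants):
  C-H: 4 × 399 = 1596
  Cl-Cl: 1 × 236 = 236
  Σ(broken) = 1832 kJ
Bonds formed (products):
  C-Cl: 1 × 332 = 332
  C-H: 3 × 399 = 1197
  H-Cl: 1 × 437 = 437
  Σ(formed) = 1966 kJ
ΔH = Σ(broken) − Σ(formed) = 1832 − 1966 = −134 kJ
For 4× the reaction as written: 4 × (−134) = −536 kJ

ΔH = −536 kJ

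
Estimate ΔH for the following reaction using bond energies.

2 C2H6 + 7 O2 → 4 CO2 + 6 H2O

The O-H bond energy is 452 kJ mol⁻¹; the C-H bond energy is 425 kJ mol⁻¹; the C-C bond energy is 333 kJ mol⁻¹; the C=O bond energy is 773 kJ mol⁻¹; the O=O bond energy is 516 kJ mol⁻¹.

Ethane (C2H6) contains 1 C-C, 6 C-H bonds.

ΔH ≈ −2230 kJ

Bonds broken (reactants):
  C-C: 2 × 333 = 666
  C-H: 12 × 425 = 5100
  O=O: 7 × 516 = 3612
  Σ(broken) = 9378 kJ
Bonds formed (products):
  C=O: 8 × 773 = 6184
  O-H: 12 × 452 = 5424
  Σ(formed) = 11608 kJ
ΔH = Σ(broken) − Σ(formed) = 9378 − 11608 = −2230 kJ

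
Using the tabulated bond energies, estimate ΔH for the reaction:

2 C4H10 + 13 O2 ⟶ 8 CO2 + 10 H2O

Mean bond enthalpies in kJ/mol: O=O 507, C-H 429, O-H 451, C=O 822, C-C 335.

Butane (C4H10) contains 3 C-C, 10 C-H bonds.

Bonds broken (reactants):
  C-C: 6 × 335 = 2010
  C-H: 20 × 429 = 8580
  O=O: 13 × 507 = 6591
  Σ(broken) = 17181 kJ
Bonds formed (products):
  C=O: 16 × 822 = 13152
  O-H: 20 × 451 = 9020
  Σ(formed) = 22172 kJ
ΔH = Σ(broken) − Σ(formed) = 17181 − 22172 = −4991 kJ

ΔH ≈ −4991 kJ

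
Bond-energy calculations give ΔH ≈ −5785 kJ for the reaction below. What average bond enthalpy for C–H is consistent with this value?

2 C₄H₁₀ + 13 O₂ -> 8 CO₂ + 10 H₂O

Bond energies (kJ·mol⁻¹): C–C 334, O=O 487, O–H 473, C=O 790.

Let D be the C–H bond energy.
Σ(broken) = 6×334 + 20×D + 13×487 = 8335 + 20D
Σ(formed) = 16×790 + 20×473 = 22100
ΔH = Σ(broken) − Σ(formed) = (8335 + 20D) − (22100) = −13765 + 20D
Setting this equal to −5785 kJ gives 20D = 7980, so D = 399 kJ/mol.

D(C–H) ≈ 399 kJ/mol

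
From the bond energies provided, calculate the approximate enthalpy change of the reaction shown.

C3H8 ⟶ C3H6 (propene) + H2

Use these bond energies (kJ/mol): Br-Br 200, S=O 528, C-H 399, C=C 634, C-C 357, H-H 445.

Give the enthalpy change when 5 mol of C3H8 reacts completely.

ΔH = +380 kJ

Bonds broken (reactants):
  C-C: 2 × 357 = 714
  C-H: 8 × 399 = 3192
  Σ(broken) = 3906 kJ
Bonds formed (products):
  C-C: 1 × 357 = 357
  C-H: 6 × 399 = 2394
  C=C: 1 × 634 = 634
  H-H: 1 × 445 = 445
  Σ(formed) = 3830 kJ
ΔH = Σ(broken) − Σ(formed) = 3906 − 3830 = +76 kJ
For 5× the reaction as written: 5 × (+76) = +380 kJ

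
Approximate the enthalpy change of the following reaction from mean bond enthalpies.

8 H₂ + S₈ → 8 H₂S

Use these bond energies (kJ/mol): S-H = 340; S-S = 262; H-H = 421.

Bonds broken (reactants):
  H-H: 8 × 421 = 3368
  S-S: 8 × 262 = 2096
  Σ(broken) = 5464 kJ
Bonds formed (products):
  S-H: 16 × 340 = 5440
  Σ(formed) = 5440 kJ
ΔH = Σ(broken) − Σ(formed) = 5464 − 5440 = +24 kJ

ΔH ≈ +24 kJ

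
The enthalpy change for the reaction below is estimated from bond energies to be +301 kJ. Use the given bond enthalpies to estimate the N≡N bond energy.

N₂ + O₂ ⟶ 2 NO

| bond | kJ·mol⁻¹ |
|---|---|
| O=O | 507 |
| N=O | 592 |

D(N≡N) ≈ 978 kJ/mol

Let D be the N≡N bond energy.
Σ(broken) = 1×D + 1×507 = 507 + D
Σ(formed) = 2×592 = 1184
ΔH = Σ(broken) − Σ(formed) = (507 + D) − (1184) = −677 + D
Setting this equal to +301 kJ gives D = 978 kJ/mol.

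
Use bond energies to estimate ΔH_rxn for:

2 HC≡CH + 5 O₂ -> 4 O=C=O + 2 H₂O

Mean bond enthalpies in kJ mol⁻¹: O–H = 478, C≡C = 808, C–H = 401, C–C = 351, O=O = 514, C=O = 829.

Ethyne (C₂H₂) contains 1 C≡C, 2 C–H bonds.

Bonds broken (reactants):
  C≡C: 2 × 808 = 1616
  C–H: 4 × 401 = 1604
  O=O: 5 × 514 = 2570
  Σ(broken) = 5790 kJ
Bonds formed (products):
  C=O: 8 × 829 = 6632
  O–H: 4 × 478 = 1912
  Σ(formed) = 8544 kJ
ΔH = Σ(broken) − Σ(formed) = 5790 − 8544 = −2754 kJ

ΔH ≈ −2754 kJ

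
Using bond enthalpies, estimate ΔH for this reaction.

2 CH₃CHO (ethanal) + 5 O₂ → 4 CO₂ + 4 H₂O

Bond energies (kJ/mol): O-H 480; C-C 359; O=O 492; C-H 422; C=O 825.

ΔH ≈ −2236 kJ

Bonds broken (reactants):
  C-C: 2 × 359 = 718
  C-H: 8 × 422 = 3376
  C=O: 2 × 825 = 1650
  O=O: 5 × 492 = 2460
  Σ(broken) = 8204 kJ
Bonds formed (products):
  C=O: 8 × 825 = 6600
  O-H: 8 × 480 = 3840
  Σ(formed) = 10440 kJ
ΔH = Σ(broken) − Σ(formed) = 8204 − 10440 = −2236 kJ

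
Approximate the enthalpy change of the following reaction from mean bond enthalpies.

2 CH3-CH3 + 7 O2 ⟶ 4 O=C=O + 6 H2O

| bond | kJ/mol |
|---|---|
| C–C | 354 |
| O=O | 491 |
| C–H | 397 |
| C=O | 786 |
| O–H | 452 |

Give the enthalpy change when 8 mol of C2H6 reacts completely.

Bonds broken (reactants):
  C–C: 2 × 354 = 708
  C–H: 12 × 397 = 4764
  O=O: 7 × 491 = 3437
  Σ(broken) = 8909 kJ
Bonds formed (products):
  C=O: 8 × 786 = 6288
  O–H: 12 × 452 = 5424
  Σ(formed) = 11712 kJ
ΔH = Σ(broken) − Σ(formed) = 8909 − 11712 = −2803 kJ
For 4× the reaction as written: 4 × (−2803) = −11212 kJ

ΔH = −11212 kJ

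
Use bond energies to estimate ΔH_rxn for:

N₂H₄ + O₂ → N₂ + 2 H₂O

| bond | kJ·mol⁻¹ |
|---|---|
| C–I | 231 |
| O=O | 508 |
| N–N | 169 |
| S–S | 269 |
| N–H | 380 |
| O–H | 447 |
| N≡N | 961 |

ΔH ≈ −552 kJ

Bonds broken (reactants):
  N–H: 4 × 380 = 1520
  N–N: 1 × 169 = 169
  O=O: 1 × 508 = 508
  Σ(broken) = 2197 kJ
Bonds formed (products):
  N≡N: 1 × 961 = 961
  O–H: 4 × 447 = 1788
  Σ(formed) = 2749 kJ
ΔH = Σ(broken) − Σ(formed) = 2197 − 2749 = −552 kJ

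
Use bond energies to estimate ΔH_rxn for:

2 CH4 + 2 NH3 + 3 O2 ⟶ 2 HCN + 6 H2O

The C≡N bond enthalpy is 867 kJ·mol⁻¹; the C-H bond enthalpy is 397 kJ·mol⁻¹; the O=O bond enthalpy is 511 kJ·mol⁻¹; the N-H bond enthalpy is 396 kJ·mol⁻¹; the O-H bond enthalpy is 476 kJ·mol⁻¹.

ΔH ≈ −1155 kJ

Bonds broken (reactants):
  C-H: 8 × 397 = 3176
  N-H: 6 × 396 = 2376
  O=O: 3 × 511 = 1533
  Σ(broken) = 7085 kJ
Bonds formed (products):
  C≡N: 2 × 867 = 1734
  C-H: 2 × 397 = 794
  O-H: 12 × 476 = 5712
  Σ(formed) = 8240 kJ
ΔH = Σ(broken) − Σ(formed) = 7085 − 8240 = −1155 kJ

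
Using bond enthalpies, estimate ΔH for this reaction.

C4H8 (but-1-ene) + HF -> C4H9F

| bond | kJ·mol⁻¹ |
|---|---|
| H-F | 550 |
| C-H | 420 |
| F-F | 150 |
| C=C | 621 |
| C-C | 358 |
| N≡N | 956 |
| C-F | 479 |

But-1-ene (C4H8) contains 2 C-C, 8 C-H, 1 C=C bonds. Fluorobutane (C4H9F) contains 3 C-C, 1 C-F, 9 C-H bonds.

Bonds broken (reactants):
  C-C: 2 × 358 = 716
  C-H: 8 × 420 = 3360
  C=C: 1 × 621 = 621
  H-F: 1 × 550 = 550
  Σ(broken) = 5247 kJ
Bonds formed (products):
  C-C: 3 × 358 = 1074
  C-F: 1 × 479 = 479
  C-H: 9 × 420 = 3780
  Σ(formed) = 5333 kJ
ΔH = Σ(broken) − Σ(formed) = 5247 − 5333 = −86 kJ

ΔH ≈ −86 kJ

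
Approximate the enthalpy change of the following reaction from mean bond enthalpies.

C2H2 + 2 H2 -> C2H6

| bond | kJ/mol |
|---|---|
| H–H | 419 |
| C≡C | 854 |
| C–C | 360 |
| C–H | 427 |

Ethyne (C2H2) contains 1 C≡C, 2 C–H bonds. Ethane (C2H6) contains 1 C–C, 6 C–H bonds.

Bonds broken (reactants):
  C≡C: 1 × 854 = 854
  C–H: 2 × 427 = 854
  H–H: 2 × 419 = 838
  Σ(broken) = 2546 kJ
Bonds formed (products):
  C–C: 1 × 360 = 360
  C–H: 6 × 427 = 2562
  Σ(formed) = 2922 kJ
ΔH = Σ(broken) − Σ(formed) = 2546 − 2922 = −376 kJ

ΔH ≈ −376 kJ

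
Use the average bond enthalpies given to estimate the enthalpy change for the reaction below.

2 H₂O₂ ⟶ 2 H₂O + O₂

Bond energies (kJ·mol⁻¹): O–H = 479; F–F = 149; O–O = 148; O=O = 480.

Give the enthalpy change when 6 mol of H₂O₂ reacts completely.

ΔH = −552 kJ

Bonds broken (reactants):
  O–H: 4 × 479 = 1916
  O–O: 2 × 148 = 296
  Σ(broken) = 2212 kJ
Bonds formed (products):
  O–H: 4 × 479 = 1916
  O=O: 1 × 480 = 480
  Σ(formed) = 2396 kJ
ΔH = Σ(broken) − Σ(formed) = 2212 − 2396 = −184 kJ
For 3× the reaction as written: 3 × (−184) = −552 kJ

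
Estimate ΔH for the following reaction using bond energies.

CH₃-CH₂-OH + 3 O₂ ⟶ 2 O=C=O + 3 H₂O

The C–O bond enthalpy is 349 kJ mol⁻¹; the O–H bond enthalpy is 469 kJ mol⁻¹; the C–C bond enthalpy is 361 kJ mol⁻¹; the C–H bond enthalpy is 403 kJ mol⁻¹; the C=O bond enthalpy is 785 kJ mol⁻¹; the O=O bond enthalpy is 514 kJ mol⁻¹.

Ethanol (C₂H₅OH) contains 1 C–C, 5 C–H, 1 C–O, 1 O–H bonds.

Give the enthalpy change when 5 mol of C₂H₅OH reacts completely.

ΔH = −6090 kJ

Bonds broken (reactants):
  C–C: 1 × 361 = 361
  C–H: 5 × 403 = 2015
  C–O: 1 × 349 = 349
  O–H: 1 × 469 = 469
  O=O: 3 × 514 = 1542
  Σ(broken) = 4736 kJ
Bonds formed (products):
  C=O: 4 × 785 = 3140
  O–H: 6 × 469 = 2814
  Σ(formed) = 5954 kJ
ΔH = Σ(broken) − Σ(formed) = 4736 − 5954 = −1218 kJ
For 5× the reaction as written: 5 × (−1218) = −6090 kJ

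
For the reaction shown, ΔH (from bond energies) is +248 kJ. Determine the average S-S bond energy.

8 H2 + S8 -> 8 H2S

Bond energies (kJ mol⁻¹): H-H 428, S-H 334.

D(S-S) ≈ 271 kJ/mol

Let D be the S-S bond energy.
Σ(broken) = 8×428 + 8×D = 3424 + 8D
Σ(formed) = 16×334 = 5344
ΔH = Σ(broken) − Σ(formed) = (3424 + 8D) − (5344) = −1920 + 8D
Setting this equal to +248 kJ gives 8D = 2168, so D = 271 kJ/mol.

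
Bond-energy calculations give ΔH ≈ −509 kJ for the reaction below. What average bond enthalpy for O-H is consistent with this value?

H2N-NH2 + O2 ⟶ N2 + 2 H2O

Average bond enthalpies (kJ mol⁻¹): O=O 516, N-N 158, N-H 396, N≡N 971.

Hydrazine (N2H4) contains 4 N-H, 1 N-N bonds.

D(O-H) ≈ 449 kJ/mol

Let D be the O-H bond energy.
Σ(broken) = 4×396 + 1×158 + 1×516 = 2258
Σ(formed) = 1×971 + 4×D = 971 + 4D
ΔH = Σ(broken) − Σ(formed) = (2258) − (971 + 4D) = +1287 − 4D
Setting this equal to −509 kJ gives 4D = 1796, so D = 449 kJ/mol.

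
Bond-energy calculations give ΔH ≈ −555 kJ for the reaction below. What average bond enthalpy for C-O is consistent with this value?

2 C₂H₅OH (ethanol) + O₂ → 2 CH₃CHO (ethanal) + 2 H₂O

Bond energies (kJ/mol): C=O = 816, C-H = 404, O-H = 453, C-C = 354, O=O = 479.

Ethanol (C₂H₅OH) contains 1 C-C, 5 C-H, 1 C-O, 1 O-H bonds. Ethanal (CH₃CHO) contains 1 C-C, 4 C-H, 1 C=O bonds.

D(C-O) ≈ 348 kJ/mol

Let D be the C-O bond energy.
Σ(broken) = 2×354 + 10×404 + 2×D + 2×453 + 1×479 = 6133 + 2D
Σ(formed) = 2×354 + 8×404 + 2×816 + 4×453 = 7384
ΔH = Σ(broken) − Σ(formed) = (6133 + 2D) − (7384) = −1251 + 2D
Setting this equal to −555 kJ gives 2D = 696, so D = 348 kJ/mol.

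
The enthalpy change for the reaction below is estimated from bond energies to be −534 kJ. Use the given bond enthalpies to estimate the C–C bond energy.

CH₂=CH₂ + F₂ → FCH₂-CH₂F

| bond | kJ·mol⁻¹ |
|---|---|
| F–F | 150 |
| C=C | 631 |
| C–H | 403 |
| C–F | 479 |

D(C–C) ≈ 357 kJ/mol

Let D be the C–C bond energy.
Σ(broken) = 4×403 + 1×631 + 1×150 = 2393
Σ(formed) = 1×D + 2×479 + 4×403 = 2570 + D
ΔH = Σ(broken) − Σ(formed) = (2393) − (2570 + D) = −177 − D
Setting this equal to −534 kJ gives D = 357 kJ/mol.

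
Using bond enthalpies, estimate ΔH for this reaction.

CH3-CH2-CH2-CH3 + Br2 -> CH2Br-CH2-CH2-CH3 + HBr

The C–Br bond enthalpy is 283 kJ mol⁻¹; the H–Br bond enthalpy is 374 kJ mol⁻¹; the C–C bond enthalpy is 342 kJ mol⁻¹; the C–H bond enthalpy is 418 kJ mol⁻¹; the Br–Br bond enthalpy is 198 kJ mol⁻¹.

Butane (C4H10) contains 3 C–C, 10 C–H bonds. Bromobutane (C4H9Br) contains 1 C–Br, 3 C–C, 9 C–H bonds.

Bonds broken (reactants):
  Br–Br: 1 × 198 = 198
  C–C: 3 × 342 = 1026
  C–H: 10 × 418 = 4180
  Σ(broken) = 5404 kJ
Bonds formed (products):
  C–Br: 1 × 283 = 283
  C–C: 3 × 342 = 1026
  C–H: 9 × 418 = 3762
  H–Br: 1 × 374 = 374
  Σ(formed) = 5445 kJ
ΔH = Σ(broken) − Σ(formed) = 5404 − 5445 = −41 kJ

ΔH ≈ −41 kJ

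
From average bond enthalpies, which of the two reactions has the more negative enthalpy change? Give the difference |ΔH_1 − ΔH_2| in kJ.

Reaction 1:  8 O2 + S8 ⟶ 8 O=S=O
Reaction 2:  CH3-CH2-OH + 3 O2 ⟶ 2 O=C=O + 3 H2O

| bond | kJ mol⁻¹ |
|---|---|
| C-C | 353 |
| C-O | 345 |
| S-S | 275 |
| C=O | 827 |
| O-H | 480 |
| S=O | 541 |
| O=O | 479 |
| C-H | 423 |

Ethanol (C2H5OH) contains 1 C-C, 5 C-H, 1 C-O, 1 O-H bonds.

Reaction 1, by 1166 kJ

Reaction 1:
  Bonds broken (reactants):
    O=O: 8 × 479 = 3832
    S-S: 8 × 275 = 2200
    Σ(broken) = 6032 kJ
  Bonds formed (products):
    S=O: 16 × 541 = 8656
    Σ(formed) = 8656 kJ
  ΔH_1 = 6032 − 8656 = −2624 kJ
Reaction 2:
  Bonds broken (reactants):
    C-C: 1 × 353 = 353
    C-H: 5 × 423 = 2115
    C-O: 1 × 345 = 345
    O-H: 1 × 480 = 480
    O=O: 3 × 479 = 1437
    Σ(broken) = 4730 kJ
  Bonds formed (products):
    C=O: 4 × 827 = 3308
    O-H: 6 × 480 = 2880
    Σ(formed) = 6188 kJ
  ΔH_2 = 4730 − 6188 = −1458 kJ
ΔH_1 − ΔH_2 = −1166 kJ, so reaction 1 has the more negative ΔH; |ΔH_1 − ΔH_2| = 1166 kJ.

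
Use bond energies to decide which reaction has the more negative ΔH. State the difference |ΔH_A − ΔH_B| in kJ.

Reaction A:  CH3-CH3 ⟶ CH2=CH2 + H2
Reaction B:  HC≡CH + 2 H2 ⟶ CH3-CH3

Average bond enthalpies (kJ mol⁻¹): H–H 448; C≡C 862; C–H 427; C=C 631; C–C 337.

Reaction B, by 399 kJ

Reaction A:
  Bonds broken (reactants):
    C–C: 1 × 337 = 337
    C–H: 6 × 427 = 2562
    Σ(broken) = 2899 kJ
  Bonds formed (products):
    C–H: 4 × 427 = 1708
    C=C: 1 × 631 = 631
    H–H: 1 × 448 = 448
    Σ(formed) = 2787 kJ
  ΔH_A = 2899 − 2787 = +112 kJ
Reaction B:
  Bonds broken (reactants):
    C≡C: 1 × 862 = 862
    C–H: 2 × 427 = 854
    H–H: 2 × 448 = 896
    Σ(broken) = 2612 kJ
  Bonds formed (products):
    C–C: 1 × 337 = 337
    C–H: 6 × 427 = 2562
    Σ(formed) = 2899 kJ
  ΔH_B = 2612 − 2899 = −287 kJ
ΔH_A − ΔH_B = +399 kJ, so reaction B has the more negative ΔH; |ΔH_A − ΔH_B| = 399 kJ.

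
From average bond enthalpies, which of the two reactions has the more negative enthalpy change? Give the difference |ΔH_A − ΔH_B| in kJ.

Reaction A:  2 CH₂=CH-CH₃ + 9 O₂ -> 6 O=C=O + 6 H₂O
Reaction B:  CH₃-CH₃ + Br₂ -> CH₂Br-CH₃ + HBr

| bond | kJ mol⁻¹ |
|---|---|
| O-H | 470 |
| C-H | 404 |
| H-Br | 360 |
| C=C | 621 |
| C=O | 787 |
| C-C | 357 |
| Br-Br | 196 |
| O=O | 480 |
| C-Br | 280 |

Reaction A, by 3920 kJ

Reaction A:
  Bonds broken (reactants):
    C-C: 2 × 357 = 714
    C-H: 12 × 404 = 4848
    C=C: 2 × 621 = 1242
    O=O: 9 × 480 = 4320
    Σ(broken) = 11124 kJ
  Bonds formed (products):
    C=O: 12 × 787 = 9444
    O-H: 12 × 470 = 5640
    Σ(formed) = 15084 kJ
  ΔH_A = 11124 − 15084 = −3960 kJ
Reaction B:
  Bonds broken (reactants):
    Br-Br: 1 × 196 = 196
    C-C: 1 × 357 = 357
    C-H: 6 × 404 = 2424
    Σ(broken) = 2977 kJ
  Bonds formed (products):
    C-Br: 1 × 280 = 280
    C-C: 1 × 357 = 357
    C-H: 5 × 404 = 2020
    H-Br: 1 × 360 = 360
    Σ(formed) = 3017 kJ
  ΔH_B = 2977 − 3017 = −40 kJ
ΔH_A − ΔH_B = −3920 kJ, so reaction A has the more negative ΔH; |ΔH_A − ΔH_B| = 3920 kJ.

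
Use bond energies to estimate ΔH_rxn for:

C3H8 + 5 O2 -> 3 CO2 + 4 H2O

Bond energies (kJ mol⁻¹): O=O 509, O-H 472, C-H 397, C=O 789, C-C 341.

ΔH ≈ −2107 kJ

Bonds broken (reactants):
  C-C: 2 × 341 = 682
  C-H: 8 × 397 = 3176
  O=O: 5 × 509 = 2545
  Σ(broken) = 6403 kJ
Bonds formed (products):
  C=O: 6 × 789 = 4734
  O-H: 8 × 472 = 3776
  Σ(formed) = 8510 kJ
ΔH = Σ(broken) − Σ(formed) = 6403 − 8510 = −2107 kJ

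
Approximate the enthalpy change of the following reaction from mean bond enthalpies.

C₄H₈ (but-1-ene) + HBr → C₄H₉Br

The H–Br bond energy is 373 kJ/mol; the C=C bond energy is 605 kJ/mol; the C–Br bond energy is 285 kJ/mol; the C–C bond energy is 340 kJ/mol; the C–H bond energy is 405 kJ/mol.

Bonds broken (reactants):
  C–C: 2 × 340 = 680
  C–H: 8 × 405 = 3240
  C=C: 1 × 605 = 605
  H–Br: 1 × 373 = 373
  Σ(broken) = 4898 kJ
Bonds formed (products):
  C–Br: 1 × 285 = 285
  C–C: 3 × 340 = 1020
  C–H: 9 × 405 = 3645
  Σ(formed) = 4950 kJ
ΔH = Σ(broken) − Σ(formed) = 4898 − 4950 = −52 kJ

ΔH ≈ −52 kJ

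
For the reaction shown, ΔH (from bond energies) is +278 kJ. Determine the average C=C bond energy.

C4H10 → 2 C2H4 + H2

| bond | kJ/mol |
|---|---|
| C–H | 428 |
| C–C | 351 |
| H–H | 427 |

D(C=C) ≈ 602 kJ/mol

Let D be the C=C bond energy.
Σ(broken) = 3×351 + 10×428 = 5333
Σ(formed) = 8×428 + 2×D + 1×427 = 3851 + 2D
ΔH = Σ(broken) − Σ(formed) = (5333) − (3851 + 2D) = +1482 − 2D
Setting this equal to +278 kJ gives 2D = 1204, so D = 602 kJ/mol.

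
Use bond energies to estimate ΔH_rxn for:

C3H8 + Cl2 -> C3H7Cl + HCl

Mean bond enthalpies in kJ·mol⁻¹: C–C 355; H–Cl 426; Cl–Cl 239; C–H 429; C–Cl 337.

ΔH ≈ −95 kJ

Bonds broken (reactants):
  C–C: 2 × 355 = 710
  C–H: 8 × 429 = 3432
  Cl–Cl: 1 × 239 = 239
  Σ(broken) = 4381 kJ
Bonds formed (products):
  C–C: 2 × 355 = 710
  C–Cl: 1 × 337 = 337
  C–H: 7 × 429 = 3003
  H–Cl: 1 × 426 = 426
  Σ(formed) = 4476 kJ
ΔH = Σ(broken) − Σ(formed) = 4381 − 4476 = −95 kJ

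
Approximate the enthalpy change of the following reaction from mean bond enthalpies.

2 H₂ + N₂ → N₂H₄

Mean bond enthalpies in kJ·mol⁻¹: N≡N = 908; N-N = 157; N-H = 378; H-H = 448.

ΔH ≈ +135 kJ

Bonds broken (reactants):
  H-H: 2 × 448 = 896
  N≡N: 1 × 908 = 908
  Σ(broken) = 1804 kJ
Bonds formed (products):
  N-H: 4 × 378 = 1512
  N-N: 1 × 157 = 157
  Σ(formed) = 1669 kJ
ΔH = Σ(broken) − Σ(formed) = 1804 − 1669 = +135 kJ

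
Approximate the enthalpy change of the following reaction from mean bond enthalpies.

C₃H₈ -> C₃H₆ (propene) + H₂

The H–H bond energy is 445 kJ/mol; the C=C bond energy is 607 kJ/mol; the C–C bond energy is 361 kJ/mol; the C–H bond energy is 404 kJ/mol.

Bonds broken (reactants):
  C–C: 2 × 361 = 722
  C–H: 8 × 404 = 3232
  Σ(broken) = 3954 kJ
Bonds formed (products):
  C–C: 1 × 361 = 361
  C–H: 6 × 404 = 2424
  C=C: 1 × 607 = 607
  H–H: 1 × 445 = 445
  Σ(formed) = 3837 kJ
ΔH = Σ(broken) − Σ(formed) = 3954 − 3837 = +117 kJ

ΔH ≈ +117 kJ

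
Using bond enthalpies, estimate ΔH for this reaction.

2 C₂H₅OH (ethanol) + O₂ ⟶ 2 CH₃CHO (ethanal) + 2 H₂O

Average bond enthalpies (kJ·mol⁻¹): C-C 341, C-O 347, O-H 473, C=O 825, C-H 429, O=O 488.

ΔH ≈ −556 kJ

Bonds broken (reactants):
  C-C: 2 × 341 = 682
  C-H: 10 × 429 = 4290
  C-O: 2 × 347 = 694
  O-H: 2 × 473 = 946
  O=O: 1 × 488 = 488
  Σ(broken) = 7100 kJ
Bonds formed (products):
  C-C: 2 × 341 = 682
  C-H: 8 × 429 = 3432
  C=O: 2 × 825 = 1650
  O-H: 4 × 473 = 1892
  Σ(formed) = 7656 kJ
ΔH = Σ(broken) − Σ(formed) = 7100 − 7656 = −556 kJ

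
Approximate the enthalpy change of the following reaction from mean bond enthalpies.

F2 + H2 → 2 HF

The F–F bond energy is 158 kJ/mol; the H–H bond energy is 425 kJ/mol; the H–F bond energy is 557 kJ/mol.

Bonds broken (reactants):
  F–F: 1 × 158 = 158
  H–H: 1 × 425 = 425
  Σ(broken) = 583 kJ
Bonds formed (products):
  H–F: 2 × 557 = 1114
  Σ(formed) = 1114 kJ
ΔH = Σ(broken) − Σ(formed) = 583 − 1114 = −531 kJ

ΔH ≈ −531 kJ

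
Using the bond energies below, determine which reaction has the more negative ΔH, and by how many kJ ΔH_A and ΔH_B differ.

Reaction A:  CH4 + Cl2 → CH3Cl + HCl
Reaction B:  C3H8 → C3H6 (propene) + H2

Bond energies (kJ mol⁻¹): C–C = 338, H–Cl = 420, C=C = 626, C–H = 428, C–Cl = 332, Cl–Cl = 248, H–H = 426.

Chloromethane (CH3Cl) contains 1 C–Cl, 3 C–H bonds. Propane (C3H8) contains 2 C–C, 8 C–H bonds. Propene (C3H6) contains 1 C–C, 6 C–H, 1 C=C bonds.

Reaction A:
  Bonds broken (reactants):
    C–H: 4 × 428 = 1712
    Cl–Cl: 1 × 248 = 248
    Σ(broken) = 1960 kJ
  Bonds formed (products):
    C–Cl: 1 × 332 = 332
    C–H: 3 × 428 = 1284
    H–Cl: 1 × 420 = 420
    Σ(formed) = 2036 kJ
  ΔH_A = 1960 − 2036 = −76 kJ
Reaction B:
  Bonds broken (reactants):
    C–C: 2 × 338 = 676
    C–H: 8 × 428 = 3424
    Σ(broken) = 4100 kJ
  Bonds formed (products):
    C–C: 1 × 338 = 338
    C–H: 6 × 428 = 2568
    C=C: 1 × 626 = 626
    H–H: 1 × 426 = 426
    Σ(formed) = 3958 kJ
  ΔH_B = 4100 − 3958 = +142 kJ
ΔH_A − ΔH_B = −218 kJ, so reaction A has the more negative ΔH; |ΔH_A − ΔH_B| = 218 kJ.

Reaction A, by 218 kJ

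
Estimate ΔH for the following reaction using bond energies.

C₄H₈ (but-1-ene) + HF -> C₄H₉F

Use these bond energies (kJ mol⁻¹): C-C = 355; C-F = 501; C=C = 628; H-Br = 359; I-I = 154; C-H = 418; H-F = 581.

ΔH ≈ −65 kJ

Bonds broken (reactants):
  C-C: 2 × 355 = 710
  C-H: 8 × 418 = 3344
  C=C: 1 × 628 = 628
  H-F: 1 × 581 = 581
  Σ(broken) = 5263 kJ
Bonds formed (products):
  C-C: 3 × 355 = 1065
  C-F: 1 × 501 = 501
  C-H: 9 × 418 = 3762
  Σ(formed) = 5328 kJ
ΔH = Σ(broken) − Σ(formed) = 5263 − 5328 = −65 kJ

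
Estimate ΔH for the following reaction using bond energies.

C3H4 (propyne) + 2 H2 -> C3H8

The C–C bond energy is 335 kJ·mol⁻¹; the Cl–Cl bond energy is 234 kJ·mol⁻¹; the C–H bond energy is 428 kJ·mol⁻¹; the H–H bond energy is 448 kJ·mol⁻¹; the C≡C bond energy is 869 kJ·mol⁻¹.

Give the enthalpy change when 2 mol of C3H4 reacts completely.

Bonds broken (reactants):
  C≡C: 1 × 869 = 869
  C–C: 1 × 335 = 335
  C–H: 4 × 428 = 1712
  H–H: 2 × 448 = 896
  Σ(broken) = 3812 kJ
Bonds formed (products):
  C–C: 2 × 335 = 670
  C–H: 8 × 428 = 3424
  Σ(formed) = 4094 kJ
ΔH = Σ(broken) − Σ(formed) = 3812 − 4094 = −282 kJ
For 2× the reaction as written: 2 × (−282) = −564 kJ

ΔH = −564 kJ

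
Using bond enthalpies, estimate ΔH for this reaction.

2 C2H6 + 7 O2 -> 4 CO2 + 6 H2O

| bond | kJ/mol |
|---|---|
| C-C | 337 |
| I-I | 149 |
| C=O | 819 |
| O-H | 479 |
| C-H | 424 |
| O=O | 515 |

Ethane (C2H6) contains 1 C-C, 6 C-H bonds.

ΔH ≈ −2933 kJ

Bonds broken (reactants):
  C-C: 2 × 337 = 674
  C-H: 12 × 424 = 5088
  O=O: 7 × 515 = 3605
  Σ(broken) = 9367 kJ
Bonds formed (products):
  C=O: 8 × 819 = 6552
  O-H: 12 × 479 = 5748
  Σ(formed) = 12300 kJ
ΔH = Σ(broken) − Σ(formed) = 9367 − 12300 = −2933 kJ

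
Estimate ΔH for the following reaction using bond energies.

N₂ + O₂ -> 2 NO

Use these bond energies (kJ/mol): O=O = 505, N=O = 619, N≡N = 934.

ΔH ≈ +201 kJ

Bonds broken (reactants):
  N≡N: 1 × 934 = 934
  O=O: 1 × 505 = 505
  Σ(broken) = 1439 kJ
Bonds formed (products):
  N=O: 2 × 619 = 1238
  Σ(formed) = 1238 kJ
ΔH = Σ(broken) − Σ(formed) = 1439 − 1238 = +201 kJ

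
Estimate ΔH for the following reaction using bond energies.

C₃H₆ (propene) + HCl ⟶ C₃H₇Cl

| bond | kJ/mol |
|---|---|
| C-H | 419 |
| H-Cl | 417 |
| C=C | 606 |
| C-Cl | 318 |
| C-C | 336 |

ΔH ≈ −50 kJ

Bonds broken (reactants):
  C-C: 1 × 336 = 336
  C-H: 6 × 419 = 2514
  C=C: 1 × 606 = 606
  H-Cl: 1 × 417 = 417
  Σ(broken) = 3873 kJ
Bonds formed (products):
  C-C: 2 × 336 = 672
  C-Cl: 1 × 318 = 318
  C-H: 7 × 419 = 2933
  Σ(formed) = 3923 kJ
ΔH = Σ(broken) − Σ(formed) = 3873 − 3923 = −50 kJ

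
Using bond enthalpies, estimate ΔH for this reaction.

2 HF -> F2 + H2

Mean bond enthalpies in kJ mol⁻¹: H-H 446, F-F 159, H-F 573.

ΔH ≈ +541 kJ

Bonds broken (reactants):
  H-F: 2 × 573 = 1146
  Σ(broken) = 1146 kJ
Bonds formed (products):
  F-F: 1 × 159 = 159
  H-H: 1 × 446 = 446
  Σ(formed) = 605 kJ
ΔH = Σ(broken) − Σ(formed) = 1146 − 605 = +541 kJ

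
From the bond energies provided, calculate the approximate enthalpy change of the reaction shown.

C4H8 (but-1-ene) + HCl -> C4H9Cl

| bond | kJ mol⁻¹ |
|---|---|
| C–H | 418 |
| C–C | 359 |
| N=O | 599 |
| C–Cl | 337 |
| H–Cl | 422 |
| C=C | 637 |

Bonds broken (reactants):
  C–C: 2 × 359 = 718
  C–H: 8 × 418 = 3344
  C=C: 1 × 637 = 637
  H–Cl: 1 × 422 = 422
  Σ(broken) = 5121 kJ
Bonds formed (products):
  C–C: 3 × 359 = 1077
  C–Cl: 1 × 337 = 337
  C–H: 9 × 418 = 3762
  Σ(formed) = 5176 kJ
ΔH = Σ(broken) − Σ(formed) = 5121 − 5176 = −55 kJ

ΔH ≈ −55 kJ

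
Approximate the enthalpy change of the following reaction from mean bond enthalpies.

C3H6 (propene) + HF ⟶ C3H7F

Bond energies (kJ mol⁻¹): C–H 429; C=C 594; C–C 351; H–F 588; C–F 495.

ΔH ≈ −93 kJ

Bonds broken (reactants):
  C–C: 1 × 351 = 351
  C–H: 6 × 429 = 2574
  C=C: 1 × 594 = 594
  H–F: 1 × 588 = 588
  Σ(broken) = 4107 kJ
Bonds formed (products):
  C–C: 2 × 351 = 702
  C–F: 1 × 495 = 495
  C–H: 7 × 429 = 3003
  Σ(formed) = 4200 kJ
ΔH = Σ(broken) − Σ(formed) = 4107 − 4200 = −93 kJ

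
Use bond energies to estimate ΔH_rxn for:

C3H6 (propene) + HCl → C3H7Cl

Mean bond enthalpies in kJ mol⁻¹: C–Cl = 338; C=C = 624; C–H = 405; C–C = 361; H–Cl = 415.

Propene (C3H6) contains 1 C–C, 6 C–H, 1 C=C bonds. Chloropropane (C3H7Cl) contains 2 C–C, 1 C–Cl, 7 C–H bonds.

ΔH ≈ −65 kJ

Bonds broken (reactants):
  C–C: 1 × 361 = 361
  C–H: 6 × 405 = 2430
  C=C: 1 × 624 = 624
  H–Cl: 1 × 415 = 415
  Σ(broken) = 3830 kJ
Bonds formed (products):
  C–C: 2 × 361 = 722
  C–Cl: 1 × 338 = 338
  C–H: 7 × 405 = 2835
  Σ(formed) = 3895 kJ
ΔH = Σ(broken) − Σ(formed) = 3830 − 3895 = −65 kJ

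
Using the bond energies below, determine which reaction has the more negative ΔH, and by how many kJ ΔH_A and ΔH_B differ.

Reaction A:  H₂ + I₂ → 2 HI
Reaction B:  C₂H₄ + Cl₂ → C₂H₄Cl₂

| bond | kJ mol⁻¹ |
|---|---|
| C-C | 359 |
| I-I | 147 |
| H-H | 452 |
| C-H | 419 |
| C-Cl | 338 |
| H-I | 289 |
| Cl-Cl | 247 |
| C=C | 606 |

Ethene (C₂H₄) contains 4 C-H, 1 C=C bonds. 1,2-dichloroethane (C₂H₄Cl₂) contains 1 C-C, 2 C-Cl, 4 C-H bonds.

Reaction B, by 203 kJ

Reaction A:
  Bonds broken (reactants):
    H-H: 1 × 452 = 452
    I-I: 1 × 147 = 147
    Σ(broken) = 599 kJ
  Bonds formed (products):
    H-I: 2 × 289 = 578
    Σ(formed) = 578 kJ
  ΔH_A = 599 − 578 = +21 kJ
Reaction B:
  Bonds broken (reactants):
    C-H: 4 × 419 = 1676
    C=C: 1 × 606 = 606
    Cl-Cl: 1 × 247 = 247
    Σ(broken) = 2529 kJ
  Bonds formed (products):
    C-C: 1 × 359 = 359
    C-Cl: 2 × 338 = 676
    C-H: 4 × 419 = 1676
    Σ(formed) = 2711 kJ
  ΔH_B = 2529 − 2711 = −182 kJ
ΔH_A − ΔH_B = +203 kJ, so reaction B has the more negative ΔH; |ΔH_A − ΔH_B| = 203 kJ.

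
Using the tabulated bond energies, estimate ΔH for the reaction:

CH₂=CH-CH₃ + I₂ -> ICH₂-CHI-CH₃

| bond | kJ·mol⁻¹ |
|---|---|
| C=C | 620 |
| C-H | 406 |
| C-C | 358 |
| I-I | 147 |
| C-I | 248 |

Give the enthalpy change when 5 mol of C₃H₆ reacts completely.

ΔH = −435 kJ

Bonds broken (reactants):
  C-C: 1 × 358 = 358
  C-H: 6 × 406 = 2436
  C=C: 1 × 620 = 620
  I-I: 1 × 147 = 147
  Σ(broken) = 3561 kJ
Bonds formed (products):
  C-C: 2 × 358 = 716
  C-H: 6 × 406 = 2436
  C-I: 2 × 248 = 496
  Σ(formed) = 3648 kJ
ΔH = Σ(broken) − Σ(formed) = 3561 − 3648 = −87 kJ
For 5× the reaction as written: 5 × (−87) = −435 kJ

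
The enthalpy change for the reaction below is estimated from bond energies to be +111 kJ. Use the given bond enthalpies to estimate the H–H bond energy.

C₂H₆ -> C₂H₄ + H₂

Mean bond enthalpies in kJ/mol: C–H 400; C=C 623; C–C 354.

D(H–H) ≈ 420 kJ/mol

Let D be the H–H bond energy.
Σ(broken) = 1×354 + 6×400 = 2754
Σ(formed) = 4×400 + 1×623 + 1×D = 2223 + D
ΔH = Σ(broken) − Σ(formed) = (2754) − (2223 + D) = +531 − D
Setting this equal to +111 kJ gives D = 420 kJ/mol.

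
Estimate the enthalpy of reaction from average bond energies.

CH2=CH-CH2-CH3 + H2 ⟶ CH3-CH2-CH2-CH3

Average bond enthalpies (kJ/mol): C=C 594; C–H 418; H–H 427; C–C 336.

ΔH ≈ −151 kJ

Bonds broken (reactants):
  C–C: 2 × 336 = 672
  C–H: 8 × 418 = 3344
  C=C: 1 × 594 = 594
  H–H: 1 × 427 = 427
  Σ(broken) = 5037 kJ
Bonds formed (products):
  C–C: 3 × 336 = 1008
  C–H: 10 × 418 = 4180
  Σ(formed) = 5188 kJ
ΔH = Σ(broken) − Σ(formed) = 5037 − 5188 = −151 kJ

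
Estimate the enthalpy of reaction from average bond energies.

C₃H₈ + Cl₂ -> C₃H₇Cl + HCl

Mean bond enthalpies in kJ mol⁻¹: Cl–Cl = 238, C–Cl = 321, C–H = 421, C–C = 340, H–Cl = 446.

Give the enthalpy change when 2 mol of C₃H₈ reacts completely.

Bonds broken (reactants):
  C–C: 2 × 340 = 680
  C–H: 8 × 421 = 3368
  Cl–Cl: 1 × 238 = 238
  Σ(broken) = 4286 kJ
Bonds formed (products):
  C–C: 2 × 340 = 680
  C–Cl: 1 × 321 = 321
  C–H: 7 × 421 = 2947
  H–Cl: 1 × 446 = 446
  Σ(formed) = 4394 kJ
ΔH = Σ(broken) − Σ(formed) = 4286 − 4394 = −108 kJ
For 2× the reaction as written: 2 × (−108) = −216 kJ

ΔH = −216 kJ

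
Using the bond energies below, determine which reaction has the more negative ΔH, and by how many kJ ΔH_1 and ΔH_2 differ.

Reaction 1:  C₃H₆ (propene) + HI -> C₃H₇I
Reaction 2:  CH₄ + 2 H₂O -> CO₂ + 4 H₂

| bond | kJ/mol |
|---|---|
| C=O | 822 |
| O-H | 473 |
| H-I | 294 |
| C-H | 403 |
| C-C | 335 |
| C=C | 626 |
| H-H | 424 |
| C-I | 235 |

Reaction 1:
  Bonds broken (reactants):
    C-C: 1 × 335 = 335
    C-H: 6 × 403 = 2418
    C=C: 1 × 626 = 626
    H-I: 1 × 294 = 294
    Σ(broken) = 3673 kJ
  Bonds formed (products):
    C-C: 2 × 335 = 670
    C-H: 7 × 403 = 2821
    C-I: 1 × 235 = 235
    Σ(formed) = 3726 kJ
  ΔH_1 = 3673 − 3726 = −53 kJ
Reaction 2:
  Bonds broken (reactants):
    C-H: 4 × 403 = 1612
    O-H: 4 × 473 = 1892
    Σ(broken) = 3504 kJ
  Bonds formed (products):
    C=O: 2 × 822 = 1644
    H-H: 4 × 424 = 1696
    Σ(formed) = 3340 kJ
  ΔH_2 = 3504 − 3340 = +164 kJ
ΔH_1 − ΔH_2 = −217 kJ, so reaction 1 has the more negative ΔH; |ΔH_1 − ΔH_2| = 217 kJ.

Reaction 1, by 217 kJ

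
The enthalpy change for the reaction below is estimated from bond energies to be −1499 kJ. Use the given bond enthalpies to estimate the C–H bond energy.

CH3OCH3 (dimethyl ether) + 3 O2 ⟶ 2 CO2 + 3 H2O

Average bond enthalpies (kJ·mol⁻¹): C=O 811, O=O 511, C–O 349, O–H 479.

Let D be the C–H bond energy.
Σ(broken) = 6×D + 2×349 + 3×511 = 2231 + 6D
Σ(formed) = 4×811 + 6×479 = 6118
ΔH = Σ(broken) − Σ(formed) = (2231 + 6D) − (6118) = −3887 + 6D
Setting this equal to −1499 kJ gives 6D = 2388, so D = 398 kJ/mol.

D(C–H) ≈ 398 kJ/mol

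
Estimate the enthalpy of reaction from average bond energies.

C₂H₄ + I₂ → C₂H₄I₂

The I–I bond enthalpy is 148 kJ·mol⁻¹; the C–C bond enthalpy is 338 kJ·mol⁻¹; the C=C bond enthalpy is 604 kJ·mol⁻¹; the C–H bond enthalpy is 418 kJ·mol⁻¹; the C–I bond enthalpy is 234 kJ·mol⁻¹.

Bonds broken (reactants):
  C–H: 4 × 418 = 1672
  C=C: 1 × 604 = 604
  I–I: 1 × 148 = 148
  Σ(broken) = 2424 kJ
Bonds formed (products):
  C–C: 1 × 338 = 338
  C–H: 4 × 418 = 1672
  C–I: 2 × 234 = 468
  Σ(formed) = 2478 kJ
ΔH = Σ(broken) − Σ(formed) = 2424 − 2478 = −54 kJ

ΔH ≈ −54 kJ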